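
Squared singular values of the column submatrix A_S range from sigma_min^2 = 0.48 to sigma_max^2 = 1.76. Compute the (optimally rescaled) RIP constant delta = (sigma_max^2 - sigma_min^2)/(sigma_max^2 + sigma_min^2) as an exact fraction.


lambda_max - lambda_min = 1.76 - 0.48 = 1.28.
lambda_max + lambda_min = 1.76 + 0.48 = 2.24.
delta = 1.28/2.24 = 128/224 = 4/7.

4/7


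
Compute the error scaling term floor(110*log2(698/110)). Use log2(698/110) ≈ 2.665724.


log2(n/k) = log2(698/110) ≈ 2.665724.
k*log2(n/k) ≈ 110*2.665724 = 293.22964.
floor(293.22964) = 293.

293


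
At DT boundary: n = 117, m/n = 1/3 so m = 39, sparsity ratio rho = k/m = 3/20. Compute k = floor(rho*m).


m = 1/3*117 = 39.
rho = 3/20.
rho*m = 3/20*39 = 5.85.
k = floor(5.85) = 5.

5


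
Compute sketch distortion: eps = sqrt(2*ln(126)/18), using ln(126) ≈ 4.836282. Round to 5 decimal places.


ln(126) ≈ 4.836282.
2*ln(N)/m ≈ 2*4.836282/18 ≈ 0.53736467.
eps = sqrt(0.53736467) ≈ 0.7330516 ≈ 0.73305.

0.73305


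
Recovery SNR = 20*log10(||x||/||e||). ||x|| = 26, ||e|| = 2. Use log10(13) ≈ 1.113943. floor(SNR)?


||x||/||e|| = 26/2 = 13.
log10(13) ≈ 1.113943.
20*log10(||x||/||e||) ≈ 20*1.113943 = 22.27886.
floor(22.27886) = 22.

22


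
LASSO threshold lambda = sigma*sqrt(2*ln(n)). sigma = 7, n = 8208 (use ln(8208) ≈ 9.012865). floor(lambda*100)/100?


ln(8208) ≈ 9.012865.
2*ln(n) ≈ 18.02573.
sqrt(2*ln(n)) ≈ sqrt(18.02573) ≈ 4.245672.
lambda ≈ 7*4.245672 = 29.719704.
floor(lambda*100)/100 = 29.71.

29.71


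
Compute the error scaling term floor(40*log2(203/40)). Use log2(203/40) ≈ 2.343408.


log2(n/k) = log2(203/40) ≈ 2.343408.
k*log2(n/k) ≈ 40*2.343408 = 93.73632.
floor(93.73632) = 93.

93


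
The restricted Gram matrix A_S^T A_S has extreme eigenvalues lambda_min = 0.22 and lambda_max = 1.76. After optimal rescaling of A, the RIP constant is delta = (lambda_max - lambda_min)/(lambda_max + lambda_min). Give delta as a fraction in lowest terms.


lambda_max - lambda_min = 1.76 - 0.22 = 1.54.
lambda_max + lambda_min = 1.76 + 0.22 = 1.98.
delta = 1.54/1.98 = 154/198 = 7/9.

7/9


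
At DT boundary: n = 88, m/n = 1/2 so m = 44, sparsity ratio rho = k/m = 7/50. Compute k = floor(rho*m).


m = 1/2*88 = 44.
rho = 7/50.
rho*m = 7/50*44 = 6.16.
k = floor(6.16) = 6.

6


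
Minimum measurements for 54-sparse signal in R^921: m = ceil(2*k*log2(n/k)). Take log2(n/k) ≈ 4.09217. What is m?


log2(n/k) = log2(921/54) ≈ 4.09217.
2*k*log2(n/k) ≈ 2*54*4.09217 = 441.95436.
m = ceil(441.95436) = 442.

442


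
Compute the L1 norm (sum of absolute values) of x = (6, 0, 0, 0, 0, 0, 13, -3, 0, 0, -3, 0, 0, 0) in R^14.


Non-zero entries: [(0, 6), (6, 13), (7, -3), (10, -3)]
Absolute values: [6, 13, 3, 3]
||x||_1 = sum = 25.

25


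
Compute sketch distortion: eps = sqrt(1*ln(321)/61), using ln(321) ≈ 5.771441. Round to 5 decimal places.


ln(321) ≈ 5.771441.
1*ln(N)/m ≈ 1*5.771441/61 ≈ 0.09461379.
eps = sqrt(0.09461379) ≈ 0.3075935 ≈ 0.30759.

0.30759


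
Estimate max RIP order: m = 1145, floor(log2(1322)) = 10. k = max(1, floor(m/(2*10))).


floor(log2(1322)) = 10.
2*10 = 20.
m/(2*floor(log2(n))) = 1145/20 ≈ 57.25.
floor = 57.
k = max(1, 57) = 57.

57


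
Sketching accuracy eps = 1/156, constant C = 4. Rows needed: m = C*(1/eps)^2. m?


1/eps = 156.
(1/eps)^2 = 24336.
m = 4*24336 = 97344.

97344


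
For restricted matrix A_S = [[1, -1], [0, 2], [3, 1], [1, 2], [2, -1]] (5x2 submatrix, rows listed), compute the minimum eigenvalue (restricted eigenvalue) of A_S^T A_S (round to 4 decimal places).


A_S^T A_S = [[15, 2], [2, 11]].
trace = 26.
det = 161.
disc = trace^2 - 4*det = 676 - 4*161 = 32.
sqrt(32) ≈ 5.656854.
lam_min = (26 - sqrt(32))/2 ≈ (26 - 5.656854)/2 = 10.171573 ≈ 10.1716.

10.1716


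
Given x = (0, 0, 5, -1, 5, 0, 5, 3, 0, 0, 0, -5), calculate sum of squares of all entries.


Non-zero entries: [(2, 5), (3, -1), (4, 5), (6, 5), (7, 3), (11, -5)]
Squares: [25, 1, 25, 25, 9, 25]
||x||_2^2 = sum = 110.

110


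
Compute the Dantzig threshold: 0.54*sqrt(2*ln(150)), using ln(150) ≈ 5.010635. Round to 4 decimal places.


ln(150) ≈ 5.010635.
2*ln(n) ≈ 10.02127.
sqrt(2*ln(n)) ≈ sqrt(10.02127) ≈ 3.165639.
threshold ≈ 0.54*3.165639 = 1.70944506 ≈ 1.7094.

1.7094


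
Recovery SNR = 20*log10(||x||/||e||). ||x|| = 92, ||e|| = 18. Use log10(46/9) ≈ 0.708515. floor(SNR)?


||x||/||e|| = 92/18 = 46/9.
log10(46/9) ≈ 0.708515.
20*log10(||x||/||e||) ≈ 20*0.708515 = 14.1703.
floor(14.1703) = 14.

14


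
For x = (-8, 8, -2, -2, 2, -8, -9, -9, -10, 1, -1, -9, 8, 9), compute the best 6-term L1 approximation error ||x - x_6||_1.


Sorted |x_i| descending: [10, 9, 9, 9, 9, 8, 8, 8, 8, 2, 2, 2, 1, 1]
Keep top 6: [10, 9, 9, 9, 9, 8]
Tail entries: [8, 8, 8, 2, 2, 2, 1, 1]
L1 error = sum of tail = 32.

32


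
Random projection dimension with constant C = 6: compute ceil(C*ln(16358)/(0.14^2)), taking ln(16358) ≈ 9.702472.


ln(16358) ≈ 9.702472.
eps^2 = 0.14^2 = 0.0196.
C*ln(N)/eps^2 ≈ 6*9.702472/0.0196 ≈ 2970.1445.
m = ceil(2970.1445) = 2971.

2971


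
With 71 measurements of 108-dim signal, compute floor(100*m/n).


100*m/n = 100*71/108 ≈ 65.7407.
floor = 65.

65


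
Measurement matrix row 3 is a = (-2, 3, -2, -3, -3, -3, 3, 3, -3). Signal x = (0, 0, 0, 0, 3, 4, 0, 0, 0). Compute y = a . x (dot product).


Non-zero terms: ['-3*3', '-3*4']
Products: [-9, -12]
y = sum = -21.

-21


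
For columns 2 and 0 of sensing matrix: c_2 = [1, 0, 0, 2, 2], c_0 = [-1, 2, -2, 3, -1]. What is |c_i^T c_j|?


Inner product: 1*-1 + 0*2 + 0*-2 + 2*3 + 2*-1
Products: [-1, 0, 0, 6, -2]
Sum = 3.
|dot| = 3.

3


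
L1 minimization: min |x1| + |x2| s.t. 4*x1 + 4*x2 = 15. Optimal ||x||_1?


Axis intercepts:
  x1 = 15/4, x2 = 0: L1 = 15/4
  x1 = 0, x2 = 15/4: L1 = 15/4
x* = (15/4, 0)
||x*||_1 = 15/4.

15/4


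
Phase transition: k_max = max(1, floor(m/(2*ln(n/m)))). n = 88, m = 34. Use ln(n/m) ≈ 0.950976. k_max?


n/m = 88/34 = 44/17.
ln(n/m) ≈ 0.950976.
2*ln(n/m) ≈ 1.901952.
m/(2*ln(n/m)) ≈ 34/1.901952 ≈ 17.8764.
floor = 17.
k_max = max(1, 17) = 17.

17


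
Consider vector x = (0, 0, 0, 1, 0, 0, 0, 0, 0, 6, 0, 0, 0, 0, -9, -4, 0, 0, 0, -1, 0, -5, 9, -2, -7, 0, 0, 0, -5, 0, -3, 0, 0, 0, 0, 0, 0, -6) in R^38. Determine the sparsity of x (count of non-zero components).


Non-zero positions: [3, 9, 14, 15, 19, 21, 22, 23, 24, 28, 30, 37].
Sparsity = 12.

12


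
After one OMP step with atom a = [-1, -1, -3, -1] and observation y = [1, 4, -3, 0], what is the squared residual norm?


a^T a = 12.
a^T y = 4.
coeff = 4/12 = 1/3.
||r||^2 = 74/3.

74/3


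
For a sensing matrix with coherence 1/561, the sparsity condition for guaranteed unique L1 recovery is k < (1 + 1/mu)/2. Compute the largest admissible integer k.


1/mu = 561.
1 + 1/mu = 562.
(1 + 1/mu)/2 = 281 is an integer and the inequality is strict, so k_max = 281 - 1 = 280.

280


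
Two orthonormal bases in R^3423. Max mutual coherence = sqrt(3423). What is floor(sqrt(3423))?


58^2 = 3364 <= 3423 < 3481 = 59^2, so 58 <= sqrt(3423) < 59.
floor(sqrt(3423)) = 58.

58


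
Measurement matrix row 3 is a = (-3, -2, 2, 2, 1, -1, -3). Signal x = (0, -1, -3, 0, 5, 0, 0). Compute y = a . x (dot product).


Non-zero terms: ['-2*-1', '2*-3', '1*5']
Products: [2, -6, 5]
y = sum = 1.

1


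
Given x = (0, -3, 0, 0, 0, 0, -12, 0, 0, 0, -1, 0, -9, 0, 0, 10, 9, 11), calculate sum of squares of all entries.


Non-zero entries: [(1, -3), (6, -12), (10, -1), (12, -9), (15, 10), (16, 9), (17, 11)]
Squares: [9, 144, 1, 81, 100, 81, 121]
||x||_2^2 = sum = 537.

537


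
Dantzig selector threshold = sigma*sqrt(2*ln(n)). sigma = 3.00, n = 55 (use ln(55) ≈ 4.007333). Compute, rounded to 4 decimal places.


ln(55) ≈ 4.007333.
2*ln(n) ≈ 8.014666.
sqrt(2*ln(n)) ≈ sqrt(8.014666) ≈ 2.831019.
threshold ≈ 3.00*2.831019 = 8.493057 ≈ 8.4931.

8.4931


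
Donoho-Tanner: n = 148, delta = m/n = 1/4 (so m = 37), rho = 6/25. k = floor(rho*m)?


m = 1/4*148 = 37.
rho = 6/25.
rho*m = 6/25*37 = 8.88.
k = floor(8.88) = 8.

8


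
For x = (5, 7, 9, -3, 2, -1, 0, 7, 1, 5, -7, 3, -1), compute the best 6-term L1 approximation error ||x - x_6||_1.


Sorted |x_i| descending: [9, 7, 7, 7, 5, 5, 3, 3, 2, 1, 1, 1, 0]
Keep top 6: [9, 7, 7, 7, 5, 5]
Tail entries: [3, 3, 2, 1, 1, 1, 0]
L1 error = sum of tail = 11.

11


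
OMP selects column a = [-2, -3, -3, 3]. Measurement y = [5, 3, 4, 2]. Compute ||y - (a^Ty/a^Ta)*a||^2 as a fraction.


a^T a = 31.
a^T y = -25.
coeff = -25/31 = -25/31.
||r||^2 = 1049/31.

1049/31


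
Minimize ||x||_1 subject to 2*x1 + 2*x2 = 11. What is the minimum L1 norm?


Axis intercepts:
  x1 = 11/2, x2 = 0: L1 = 11/2
  x1 = 0, x2 = 11/2: L1 = 11/2
x* = (11/2, 0)
||x*||_1 = 11/2.

11/2


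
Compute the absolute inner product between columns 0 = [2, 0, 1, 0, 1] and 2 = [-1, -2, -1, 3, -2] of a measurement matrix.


Inner product: 2*-1 + 0*-2 + 1*-1 + 0*3 + 1*-2
Products: [-2, 0, -1, 0, -2]
Sum = -5.
|dot| = 5.

5


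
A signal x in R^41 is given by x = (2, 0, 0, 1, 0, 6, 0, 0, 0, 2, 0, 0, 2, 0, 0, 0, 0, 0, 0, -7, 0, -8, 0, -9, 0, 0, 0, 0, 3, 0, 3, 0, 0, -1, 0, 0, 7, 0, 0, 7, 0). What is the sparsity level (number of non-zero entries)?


Non-zero positions: [0, 3, 5, 9, 12, 19, 21, 23, 28, 30, 33, 36, 39].
Sparsity = 13.

13


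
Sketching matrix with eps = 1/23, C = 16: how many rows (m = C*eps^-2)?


1/eps = 23.
(1/eps)^2 = 529.
m = 16*529 = 8464.

8464


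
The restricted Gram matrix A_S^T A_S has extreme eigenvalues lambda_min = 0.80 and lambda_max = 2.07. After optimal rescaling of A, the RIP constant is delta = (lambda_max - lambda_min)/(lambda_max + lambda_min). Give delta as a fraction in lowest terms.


lambda_max - lambda_min = 2.07 - 0.80 = 1.27.
lambda_max + lambda_min = 2.07 + 0.80 = 2.87.
delta = 1.27/2.87 = 127/287.

127/287


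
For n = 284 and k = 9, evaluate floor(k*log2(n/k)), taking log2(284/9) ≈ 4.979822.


log2(n/k) = log2(284/9) ≈ 4.979822.
k*log2(n/k) ≈ 9*4.979822 = 44.818398.
floor(44.818398) = 44.

44


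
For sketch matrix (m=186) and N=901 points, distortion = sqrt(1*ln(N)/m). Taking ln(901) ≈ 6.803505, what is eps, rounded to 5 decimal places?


ln(901) ≈ 6.803505.
1*ln(N)/m ≈ 1*6.803505/186 ≈ 0.03657798.
eps = sqrt(0.03657798) ≈ 0.1912537 ≈ 0.19125.

0.19125


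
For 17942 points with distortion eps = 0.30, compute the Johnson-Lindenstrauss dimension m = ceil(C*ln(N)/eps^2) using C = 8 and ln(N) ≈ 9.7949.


ln(17942) ≈ 9.7949.
eps^2 = 0.30^2 = 0.09.
C*ln(N)/eps^2 ≈ 8*9.7949/0.09 ≈ 870.6578.
m = ceil(870.6578) = 871.

871


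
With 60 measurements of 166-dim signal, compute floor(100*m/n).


100*m/n = 100*60/166 ≈ 36.1446.
floor = 36.

36


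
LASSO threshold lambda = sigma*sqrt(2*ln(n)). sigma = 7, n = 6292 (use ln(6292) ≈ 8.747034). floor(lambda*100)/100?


ln(6292) ≈ 8.747034.
2*ln(n) ≈ 17.494068.
sqrt(2*ln(n)) ≈ sqrt(17.494068) ≈ 4.182591.
lambda ≈ 7*4.182591 = 29.278137.
floor(lambda*100)/100 = 29.27.

29.27


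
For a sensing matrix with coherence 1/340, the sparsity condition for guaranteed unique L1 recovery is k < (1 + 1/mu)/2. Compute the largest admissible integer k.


1/mu = 340.
1 + 1/mu = 341.
(1 + 1/mu)/2 = 170.5 is not an integer, so k_max = floor(170.5) = 170.

170


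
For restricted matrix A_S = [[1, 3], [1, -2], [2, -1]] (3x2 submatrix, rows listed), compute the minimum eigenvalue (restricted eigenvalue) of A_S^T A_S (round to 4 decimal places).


A_S^T A_S = [[6, -1], [-1, 14]].
trace = 20.
det = 83.
disc = trace^2 - 4*det = 400 - 4*83 = 68.
sqrt(68) ≈ 8.246211.
lam_min = (20 - sqrt(68))/2 ≈ (20 - 8.246211)/2 = 5.8768945 ≈ 5.8769.

5.8769


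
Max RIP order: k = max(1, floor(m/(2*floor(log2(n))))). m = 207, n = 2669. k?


floor(log2(2669)) = 11.
2*11 = 22.
m/(2*floor(log2(n))) = 207/22 ≈ 9.4091.
floor = 9.
k = max(1, 9) = 9.

9


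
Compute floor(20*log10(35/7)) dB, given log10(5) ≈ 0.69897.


||x||/||e|| = 35/7 = 5.
log10(5) ≈ 0.69897.
20*log10(||x||/||e||) ≈ 20*0.69897 = 13.9794.
floor(13.9794) = 13.

13


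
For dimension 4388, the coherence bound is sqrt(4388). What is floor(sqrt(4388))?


66^2 = 4356 <= 4388 < 4489 = 67^2, so 66 <= sqrt(4388) < 67.
floor(sqrt(4388)) = 66.

66


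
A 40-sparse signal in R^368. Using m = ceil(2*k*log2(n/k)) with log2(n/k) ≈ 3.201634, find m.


log2(n/k) = log2(368/40) ≈ 3.201634.
2*k*log2(n/k) ≈ 2*40*3.201634 = 256.13072.
m = ceil(256.13072) = 257.

257


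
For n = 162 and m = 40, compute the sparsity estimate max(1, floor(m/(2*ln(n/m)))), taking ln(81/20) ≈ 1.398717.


n/m = 162/40 = 81/20.
ln(n/m) ≈ 1.398717.
2*ln(n/m) ≈ 2.797434.
m/(2*ln(n/m)) ≈ 40/2.797434 ≈ 14.2988.
floor = 14.
k_max = max(1, 14) = 14.

14


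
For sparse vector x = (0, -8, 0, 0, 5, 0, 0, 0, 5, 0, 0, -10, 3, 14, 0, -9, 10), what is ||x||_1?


Non-zero entries: [(1, -8), (4, 5), (8, 5), (11, -10), (12, 3), (13, 14), (15, -9), (16, 10)]
Absolute values: [8, 5, 5, 10, 3, 14, 9, 10]
||x||_1 = sum = 64.

64


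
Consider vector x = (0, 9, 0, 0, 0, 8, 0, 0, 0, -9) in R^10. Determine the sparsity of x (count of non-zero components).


Non-zero positions: [1, 5, 9].
Sparsity = 3.

3


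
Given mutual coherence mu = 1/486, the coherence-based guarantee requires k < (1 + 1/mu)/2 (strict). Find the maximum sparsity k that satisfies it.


1/mu = 486.
1 + 1/mu = 487.
(1 + 1/mu)/2 = 243.5 is not an integer, so k_max = floor(243.5) = 243.

243


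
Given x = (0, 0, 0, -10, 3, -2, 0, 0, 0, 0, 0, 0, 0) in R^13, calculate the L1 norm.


Non-zero entries: [(3, -10), (4, 3), (5, -2)]
Absolute values: [10, 3, 2]
||x||_1 = sum = 15.

15


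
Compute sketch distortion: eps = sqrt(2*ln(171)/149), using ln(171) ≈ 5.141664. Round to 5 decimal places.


ln(171) ≈ 5.141664.
2*ln(N)/m ≈ 2*5.141664/149 ≈ 0.06901562.
eps = sqrt(0.06901562) ≈ 0.2627082 ≈ 0.26271.

0.26271


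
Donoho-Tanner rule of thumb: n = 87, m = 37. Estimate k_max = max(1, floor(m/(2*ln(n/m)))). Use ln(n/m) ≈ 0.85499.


n/m = 87/37.
ln(n/m) ≈ 0.85499.
2*ln(n/m) ≈ 1.70998.
m/(2*ln(n/m)) ≈ 37/1.70998 ≈ 21.6377.
floor = 21.
k_max = max(1, 21) = 21.

21


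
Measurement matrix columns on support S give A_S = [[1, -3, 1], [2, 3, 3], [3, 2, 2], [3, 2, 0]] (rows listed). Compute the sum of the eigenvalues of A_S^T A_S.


Sum of eigenvalues of A_S^T A_S = trace(A_S^T A_S) = sum of squared column norms of A_S.
A_S^T A_S diagonal: [23, 26, 14].
trace = 23 + 26 + 14 = 63.

63


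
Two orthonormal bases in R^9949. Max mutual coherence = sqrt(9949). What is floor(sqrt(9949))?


99^2 = 9801 <= 9949 < 10000 = 100^2, so 99 <= sqrt(9949) < 100.
floor(sqrt(9949)) = 99.

99


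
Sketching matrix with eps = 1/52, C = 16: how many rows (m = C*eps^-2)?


1/eps = 52.
(1/eps)^2 = 2704.
m = 16*2704 = 43264.

43264


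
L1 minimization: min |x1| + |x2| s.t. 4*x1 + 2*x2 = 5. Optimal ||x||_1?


Axis intercepts:
  x1 = 5/4, x2 = 0: L1 = 5/4
  x1 = 0, x2 = 5/2: L1 = 5/2
x* = (5/4, 0)
||x*||_1 = 5/4.

5/4


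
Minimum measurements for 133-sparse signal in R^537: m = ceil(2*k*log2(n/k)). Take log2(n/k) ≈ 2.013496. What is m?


log2(n/k) = log2(537/133) ≈ 2.013496.
2*k*log2(n/k) ≈ 2*133*2.013496 = 535.589936.
m = ceil(535.589936) = 536.

536


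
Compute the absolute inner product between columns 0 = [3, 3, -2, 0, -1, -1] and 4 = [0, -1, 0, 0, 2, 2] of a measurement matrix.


Inner product: 3*0 + 3*-1 + -2*0 + 0*0 + -1*2 + -1*2
Products: [0, -3, 0, 0, -2, -2]
Sum = -7.
|dot| = 7.

7


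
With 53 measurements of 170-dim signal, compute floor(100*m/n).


100*m/n = 100*53/170 ≈ 31.1765.
floor = 31.

31


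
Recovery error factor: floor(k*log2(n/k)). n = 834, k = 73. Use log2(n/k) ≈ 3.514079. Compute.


log2(n/k) = log2(834/73) ≈ 3.514079.
k*log2(n/k) ≈ 73*3.514079 = 256.527767.
floor(256.527767) = 256.

256


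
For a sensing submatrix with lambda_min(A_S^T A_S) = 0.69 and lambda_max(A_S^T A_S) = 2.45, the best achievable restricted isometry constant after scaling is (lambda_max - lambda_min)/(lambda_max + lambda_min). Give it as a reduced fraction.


lambda_max - lambda_min = 2.45 - 0.69 = 1.76.
lambda_max + lambda_min = 2.45 + 0.69 = 3.14.
delta = 1.76/3.14 = 176/314 = 88/157.

88/157


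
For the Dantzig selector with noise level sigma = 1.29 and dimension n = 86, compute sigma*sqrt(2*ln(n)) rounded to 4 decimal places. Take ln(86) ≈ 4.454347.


ln(86) ≈ 4.454347.
2*ln(n) ≈ 8.908694.
sqrt(2*ln(n)) ≈ sqrt(8.908694) ≈ 2.984744.
threshold ≈ 1.29*2.984744 = 3.85031976 ≈ 3.8503.

3.8503


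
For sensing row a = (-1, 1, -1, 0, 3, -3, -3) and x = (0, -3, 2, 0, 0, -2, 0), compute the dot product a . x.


Non-zero terms: ['1*-3', '-1*2', '-3*-2']
Products: [-3, -2, 6]
y = sum = 1.

1


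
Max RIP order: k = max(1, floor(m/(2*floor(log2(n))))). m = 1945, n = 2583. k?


floor(log2(2583)) = 11.
2*11 = 22.
m/(2*floor(log2(n))) = 1945/22 ≈ 88.4091.
floor = 88.
k = max(1, 88) = 88.

88


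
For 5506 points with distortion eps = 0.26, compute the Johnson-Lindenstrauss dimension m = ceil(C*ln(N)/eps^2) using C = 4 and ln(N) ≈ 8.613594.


ln(5506) ≈ 8.613594.
eps^2 = 0.26^2 = 0.0676.
C*ln(N)/eps^2 ≈ 4*8.613594/0.0676 ≈ 509.6801.
m = ceil(509.6801) = 510.

510


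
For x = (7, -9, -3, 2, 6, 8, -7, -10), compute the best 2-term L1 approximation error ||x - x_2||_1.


Sorted |x_i| descending: [10, 9, 8, 7, 7, 6, 3, 2]
Keep top 2: [10, 9]
Tail entries: [8, 7, 7, 6, 3, 2]
L1 error = sum of tail = 33.

33


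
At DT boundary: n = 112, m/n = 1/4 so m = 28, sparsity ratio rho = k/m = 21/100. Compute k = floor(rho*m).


m = 1/4*112 = 28.
rho = 21/100.
rho*m = 21/100*28 = 5.88.
k = floor(5.88) = 5.

5


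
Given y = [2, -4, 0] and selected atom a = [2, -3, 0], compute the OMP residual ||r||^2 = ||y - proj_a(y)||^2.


a^T a = 13.
a^T y = 16.
coeff = 16/13 = 16/13.
||r||^2 = 4/13.

4/13


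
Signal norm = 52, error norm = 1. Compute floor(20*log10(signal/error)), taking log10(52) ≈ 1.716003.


||x||/||e|| = 52/1 = 52.
log10(52) ≈ 1.716003.
20*log10(||x||/||e||) ≈ 20*1.716003 = 34.32006.
floor(34.32006) = 34.

34


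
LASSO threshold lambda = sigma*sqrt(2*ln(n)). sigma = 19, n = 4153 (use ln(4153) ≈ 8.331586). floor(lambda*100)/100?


ln(4153) ≈ 8.331586.
2*ln(n) ≈ 16.663172.
sqrt(2*ln(n)) ≈ sqrt(16.663172) ≈ 4.082055.
lambda ≈ 19*4.082055 = 77.559045.
floor(lambda*100)/100 = 77.55.

77.55


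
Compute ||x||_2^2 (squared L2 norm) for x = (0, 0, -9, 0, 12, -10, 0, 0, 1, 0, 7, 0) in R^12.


Non-zero entries: [(2, -9), (4, 12), (5, -10), (8, 1), (10, 7)]
Squares: [81, 144, 100, 1, 49]
||x||_2^2 = sum = 375.

375


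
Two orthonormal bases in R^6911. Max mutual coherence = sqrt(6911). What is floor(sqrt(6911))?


83^2 = 6889 <= 6911 < 7056 = 84^2, so 83 <= sqrt(6911) < 84.
floor(sqrt(6911)) = 83.

83


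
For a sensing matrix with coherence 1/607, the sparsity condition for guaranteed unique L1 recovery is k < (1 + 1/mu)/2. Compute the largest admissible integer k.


1/mu = 607.
1 + 1/mu = 608.
(1 + 1/mu)/2 = 304 is an integer and the inequality is strict, so k_max = 304 - 1 = 303.

303


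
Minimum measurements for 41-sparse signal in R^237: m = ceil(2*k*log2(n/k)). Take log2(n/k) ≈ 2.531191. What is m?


log2(n/k) = log2(237/41) ≈ 2.531191.
2*k*log2(n/k) ≈ 2*41*2.531191 = 207.557662.
m = ceil(207.557662) = 208.

208


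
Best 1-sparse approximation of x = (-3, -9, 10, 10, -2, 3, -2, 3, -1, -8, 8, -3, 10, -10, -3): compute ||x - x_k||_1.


Sorted |x_i| descending: [10, 10, 10, 10, 9, 8, 8, 3, 3, 3, 3, 3, 2, 2, 1]
Keep top 1: [10]
Tail entries: [10, 10, 10, 9, 8, 8, 3, 3, 3, 3, 3, 2, 2, 1]
L1 error = sum of tail = 75.

75


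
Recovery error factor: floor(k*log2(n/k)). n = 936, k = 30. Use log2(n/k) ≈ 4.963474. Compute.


log2(n/k) = log2(936/30) ≈ 4.963474.
k*log2(n/k) ≈ 30*4.963474 = 148.90422.
floor(148.90422) = 148.

148


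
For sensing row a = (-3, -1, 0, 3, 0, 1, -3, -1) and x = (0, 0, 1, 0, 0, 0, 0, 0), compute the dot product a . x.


Non-zero terms: ['0*1']
Products: [0]
y = sum = 0.

0


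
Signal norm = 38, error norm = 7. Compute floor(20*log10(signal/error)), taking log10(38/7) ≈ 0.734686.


||x||/||e|| = 38/7.
log10(38/7) ≈ 0.734686.
20*log10(||x||/||e||) ≈ 20*0.734686 = 14.69372.
floor(14.69372) = 14.

14


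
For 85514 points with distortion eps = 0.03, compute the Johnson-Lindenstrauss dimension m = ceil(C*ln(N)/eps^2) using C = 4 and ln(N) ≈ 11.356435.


ln(85514) ≈ 11.356435.
eps^2 = 0.03^2 = 0.0009.
C*ln(N)/eps^2 ≈ 4*11.356435/0.0009 ≈ 50473.0444.
m = ceil(50473.0444) = 50474.

50474


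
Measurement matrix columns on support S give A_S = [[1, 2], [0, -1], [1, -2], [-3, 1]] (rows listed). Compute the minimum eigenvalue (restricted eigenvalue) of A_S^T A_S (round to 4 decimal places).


A_S^T A_S = [[11, -3], [-3, 10]].
trace = 21.
det = 101.
disc = trace^2 - 4*det = 441 - 4*101 = 37.
sqrt(37) ≈ 6.082763.
lam_min = (21 - sqrt(37))/2 ≈ (21 - 6.082763)/2 = 7.4586185 ≈ 7.4586.

7.4586


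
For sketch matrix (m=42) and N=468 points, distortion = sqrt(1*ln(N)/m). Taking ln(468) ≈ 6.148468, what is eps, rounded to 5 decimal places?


ln(468) ≈ 6.148468.
1*ln(N)/m ≈ 1*6.148468/42 ≈ 0.1463921.
eps = sqrt(0.1463921) ≈ 0.3826122 ≈ 0.38261.

0.38261


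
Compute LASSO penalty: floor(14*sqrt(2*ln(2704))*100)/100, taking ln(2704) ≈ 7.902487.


ln(2704) ≈ 7.902487.
2*ln(n) ≈ 15.804974.
sqrt(2*ln(n)) ≈ sqrt(15.804974) ≈ 3.975547.
lambda ≈ 14*3.975547 = 55.657658.
floor(lambda*100)/100 = 55.65.

55.65


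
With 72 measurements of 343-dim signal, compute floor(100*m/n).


100*m/n = 100*72/343 ≈ 20.9913.
floor = 20.

20


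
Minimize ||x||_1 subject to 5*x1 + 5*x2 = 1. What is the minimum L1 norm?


Axis intercepts:
  x1 = 1/5, x2 = 0: L1 = 1/5
  x1 = 0, x2 = 1/5: L1 = 1/5
x* = (1/5, 0)
||x*||_1 = 1/5.

1/5


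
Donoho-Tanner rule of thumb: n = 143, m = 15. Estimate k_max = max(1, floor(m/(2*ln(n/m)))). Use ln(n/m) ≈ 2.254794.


n/m = 143/15.
ln(n/m) ≈ 2.254794.
2*ln(n/m) ≈ 4.509588.
m/(2*ln(n/m)) ≈ 15/4.509588 ≈ 3.3262.
floor = 3.
k_max = max(1, 3) = 3.

3


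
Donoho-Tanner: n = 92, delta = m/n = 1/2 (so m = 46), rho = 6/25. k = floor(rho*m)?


m = 1/2*92 = 46.
rho = 6/25.
rho*m = 6/25*46 = 11.04.
k = floor(11.04) = 11.

11


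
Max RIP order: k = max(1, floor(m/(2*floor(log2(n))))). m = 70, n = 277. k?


floor(log2(277)) = 8.
2*8 = 16.
m/(2*floor(log2(n))) = 70/16 ≈ 4.375.
floor = 4.
k = max(1, 4) = 4.

4


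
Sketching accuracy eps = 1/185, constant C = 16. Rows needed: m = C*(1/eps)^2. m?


1/eps = 185.
(1/eps)^2 = 34225.
m = 16*34225 = 547600.

547600


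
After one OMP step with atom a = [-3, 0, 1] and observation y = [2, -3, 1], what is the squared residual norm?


a^T a = 10.
a^T y = -5.
coeff = -5/10 = -1/2.
||r||^2 = 23/2.

23/2


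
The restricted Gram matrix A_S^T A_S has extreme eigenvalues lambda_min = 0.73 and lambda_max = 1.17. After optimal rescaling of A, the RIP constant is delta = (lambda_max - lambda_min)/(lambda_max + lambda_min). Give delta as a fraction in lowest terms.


lambda_max - lambda_min = 1.17 - 0.73 = 0.44.
lambda_max + lambda_min = 1.17 + 0.73 = 1.90.
delta = 0.44/1.90 = 44/190 = 22/95.

22/95


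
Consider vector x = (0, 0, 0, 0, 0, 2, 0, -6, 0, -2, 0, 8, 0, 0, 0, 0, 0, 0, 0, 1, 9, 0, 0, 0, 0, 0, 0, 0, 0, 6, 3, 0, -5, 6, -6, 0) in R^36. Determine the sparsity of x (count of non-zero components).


Non-zero positions: [5, 7, 9, 11, 19, 20, 29, 30, 32, 33, 34].
Sparsity = 11.

11


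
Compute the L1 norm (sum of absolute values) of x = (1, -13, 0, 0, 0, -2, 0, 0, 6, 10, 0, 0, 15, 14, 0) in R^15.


Non-zero entries: [(0, 1), (1, -13), (5, -2), (8, 6), (9, 10), (12, 15), (13, 14)]
Absolute values: [1, 13, 2, 6, 10, 15, 14]
||x||_1 = sum = 61.

61


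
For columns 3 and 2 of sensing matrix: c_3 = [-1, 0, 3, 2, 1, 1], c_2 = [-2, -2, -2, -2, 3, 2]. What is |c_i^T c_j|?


Inner product: -1*-2 + 0*-2 + 3*-2 + 2*-2 + 1*3 + 1*2
Products: [2, 0, -6, -4, 3, 2]
Sum = -3.
|dot| = 3.

3


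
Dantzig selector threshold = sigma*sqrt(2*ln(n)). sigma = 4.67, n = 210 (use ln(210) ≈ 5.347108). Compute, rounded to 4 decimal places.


ln(210) ≈ 5.347108.
2*ln(n) ≈ 10.694216.
sqrt(2*ln(n)) ≈ sqrt(10.694216) ≈ 3.270201.
threshold ≈ 4.67*3.270201 = 15.27183867 ≈ 15.2718.

15.2718


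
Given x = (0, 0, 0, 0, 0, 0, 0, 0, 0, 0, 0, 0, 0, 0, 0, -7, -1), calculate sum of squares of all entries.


Non-zero entries: [(15, -7), (16, -1)]
Squares: [49, 1]
||x||_2^2 = sum = 50.

50


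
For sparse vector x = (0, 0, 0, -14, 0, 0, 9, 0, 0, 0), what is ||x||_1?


Non-zero entries: [(3, -14), (6, 9)]
Absolute values: [14, 9]
||x||_1 = sum = 23.

23


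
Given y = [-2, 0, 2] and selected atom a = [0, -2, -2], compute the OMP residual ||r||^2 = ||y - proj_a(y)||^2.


a^T a = 8.
a^T y = -4.
coeff = -4/8 = -1/2.
||r||^2 = 6.

6


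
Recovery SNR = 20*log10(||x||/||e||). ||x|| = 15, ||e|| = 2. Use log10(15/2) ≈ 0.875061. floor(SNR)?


||x||/||e|| = 15/2.
log10(15/2) ≈ 0.875061.
20*log10(||x||/||e||) ≈ 20*0.875061 = 17.50122.
floor(17.50122) = 17.

17


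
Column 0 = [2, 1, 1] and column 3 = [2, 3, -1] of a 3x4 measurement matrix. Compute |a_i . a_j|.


Inner product: 2*2 + 1*3 + 1*-1
Products: [4, 3, -1]
Sum = 6.
|dot| = 6.

6


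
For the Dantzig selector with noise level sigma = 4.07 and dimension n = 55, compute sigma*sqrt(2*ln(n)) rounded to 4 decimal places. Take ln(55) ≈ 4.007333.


ln(55) ≈ 4.007333.
2*ln(n) ≈ 8.014666.
sqrt(2*ln(n)) ≈ sqrt(8.014666) ≈ 2.831019.
threshold ≈ 4.07*2.831019 = 11.52224733 ≈ 11.5222.

11.5222


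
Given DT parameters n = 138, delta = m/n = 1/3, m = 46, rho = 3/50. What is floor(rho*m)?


m = 1/3*138 = 46.
rho = 3/50.
rho*m = 3/50*46 = 2.76.
k = floor(2.76) = 2.

2


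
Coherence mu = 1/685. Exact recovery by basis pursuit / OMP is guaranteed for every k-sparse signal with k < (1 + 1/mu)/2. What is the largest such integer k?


1/mu = 685.
1 + 1/mu = 686.
(1 + 1/mu)/2 = 343 is an integer and the inequality is strict, so k_max = 343 - 1 = 342.

342


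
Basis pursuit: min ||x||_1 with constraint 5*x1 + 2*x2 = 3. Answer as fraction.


Axis intercepts:
  x1 = 3/5, x2 = 0: L1 = 3/5
  x1 = 0, x2 = 3/2: L1 = 3/2
x* = (3/5, 0)
||x*||_1 = 3/5.

3/5


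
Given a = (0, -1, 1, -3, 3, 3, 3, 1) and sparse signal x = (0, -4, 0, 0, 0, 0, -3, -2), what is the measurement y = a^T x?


Non-zero terms: ['-1*-4', '3*-3', '1*-2']
Products: [4, -9, -2]
y = sum = -7.

-7


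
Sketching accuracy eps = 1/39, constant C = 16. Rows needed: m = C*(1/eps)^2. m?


1/eps = 39.
(1/eps)^2 = 1521.
m = 16*1521 = 24336.

24336


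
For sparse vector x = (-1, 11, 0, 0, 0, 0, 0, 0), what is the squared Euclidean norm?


Non-zero entries: [(0, -1), (1, 11)]
Squares: [1, 121]
||x||_2^2 = sum = 122.

122


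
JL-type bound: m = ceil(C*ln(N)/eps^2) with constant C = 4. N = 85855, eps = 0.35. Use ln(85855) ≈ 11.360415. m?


ln(85855) ≈ 11.360415.
eps^2 = 0.35^2 = 0.1225.
C*ln(N)/eps^2 ≈ 4*11.360415/0.1225 ≈ 370.9523.
m = ceil(370.9523) = 371.

371


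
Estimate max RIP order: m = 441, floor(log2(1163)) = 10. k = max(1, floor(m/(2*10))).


floor(log2(1163)) = 10.
2*10 = 20.
m/(2*floor(log2(n))) = 441/20 ≈ 22.05.
floor = 22.
k = max(1, 22) = 22.

22


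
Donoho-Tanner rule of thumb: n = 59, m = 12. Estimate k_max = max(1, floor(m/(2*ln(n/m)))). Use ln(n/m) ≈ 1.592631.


n/m = 59/12.
ln(n/m) ≈ 1.592631.
2*ln(n/m) ≈ 3.185262.
m/(2*ln(n/m)) ≈ 12/3.185262 ≈ 3.7674.
floor = 3.
k_max = max(1, 3) = 3.

3


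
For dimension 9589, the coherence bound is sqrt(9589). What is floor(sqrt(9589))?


97^2 = 9409 <= 9589 < 9604 = 98^2, so 97 <= sqrt(9589) < 98.
floor(sqrt(9589)) = 97.

97


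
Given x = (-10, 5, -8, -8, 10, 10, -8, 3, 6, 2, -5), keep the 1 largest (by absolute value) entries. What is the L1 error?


Sorted |x_i| descending: [10, 10, 10, 8, 8, 8, 6, 5, 5, 3, 2]
Keep top 1: [10]
Tail entries: [10, 10, 8, 8, 8, 6, 5, 5, 3, 2]
L1 error = sum of tail = 65.

65


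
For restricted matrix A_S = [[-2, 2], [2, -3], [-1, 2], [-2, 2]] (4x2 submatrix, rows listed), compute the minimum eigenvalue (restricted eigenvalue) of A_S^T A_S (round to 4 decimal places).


A_S^T A_S = [[13, -16], [-16, 21]].
trace = 34.
det = 17.
disc = trace^2 - 4*det = 1156 - 4*17 = 1088.
sqrt(1088) ≈ 32.984845.
lam_min = (34 - sqrt(1088))/2 ≈ (34 - 32.984845)/2 = 0.5075775 ≈ 0.5076.

0.5076


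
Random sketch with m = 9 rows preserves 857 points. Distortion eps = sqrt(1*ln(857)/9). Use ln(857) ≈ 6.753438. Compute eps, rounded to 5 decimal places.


ln(857) ≈ 6.753438.
1*ln(N)/m ≈ 1*6.753438/9 ≈ 0.750382.
eps = sqrt(0.750382) ≈ 0.8662459 ≈ 0.86625.

0.86625


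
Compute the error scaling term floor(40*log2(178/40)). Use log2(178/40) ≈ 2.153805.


log2(n/k) = log2(178/40) ≈ 2.153805.
k*log2(n/k) ≈ 40*2.153805 = 86.1522.
floor(86.1522) = 86.

86


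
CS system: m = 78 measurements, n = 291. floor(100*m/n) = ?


100*m/n = 100*78/291 ≈ 26.8041.
floor = 26.

26


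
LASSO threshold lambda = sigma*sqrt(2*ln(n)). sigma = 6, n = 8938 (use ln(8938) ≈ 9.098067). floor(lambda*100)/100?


ln(8938) ≈ 9.098067.
2*ln(n) ≈ 18.196134.
sqrt(2*ln(n)) ≈ sqrt(18.196134) ≈ 4.265693.
lambda ≈ 6*4.265693 = 25.594158.
floor(lambda*100)/100 = 25.59.

25.59


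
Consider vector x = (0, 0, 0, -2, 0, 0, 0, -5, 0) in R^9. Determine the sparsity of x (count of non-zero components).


Non-zero positions: [3, 7].
Sparsity = 2.

2


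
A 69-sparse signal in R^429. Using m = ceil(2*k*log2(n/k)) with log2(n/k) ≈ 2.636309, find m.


log2(n/k) = log2(429/69) ≈ 2.636309.
2*k*log2(n/k) ≈ 2*69*2.636309 = 363.810642.
m = ceil(363.810642) = 364.

364


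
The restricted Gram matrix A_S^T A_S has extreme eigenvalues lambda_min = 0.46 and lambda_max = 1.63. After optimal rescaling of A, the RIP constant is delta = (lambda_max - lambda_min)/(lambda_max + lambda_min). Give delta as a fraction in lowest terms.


lambda_max - lambda_min = 1.63 - 0.46 = 1.17.
lambda_max + lambda_min = 1.63 + 0.46 = 2.09.
delta = 1.17/2.09 = 117/209.

117/209


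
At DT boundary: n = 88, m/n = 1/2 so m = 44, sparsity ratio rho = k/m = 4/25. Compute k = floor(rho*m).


m = 1/2*88 = 44.
rho = 4/25.
rho*m = 4/25*44 = 7.04.
k = floor(7.04) = 7.

7


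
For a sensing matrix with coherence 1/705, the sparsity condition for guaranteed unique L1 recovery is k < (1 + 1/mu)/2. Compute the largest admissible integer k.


1/mu = 705.
1 + 1/mu = 706.
(1 + 1/mu)/2 = 353 is an integer and the inequality is strict, so k_max = 353 - 1 = 352.

352


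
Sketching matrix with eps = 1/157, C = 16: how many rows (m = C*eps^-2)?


1/eps = 157.
(1/eps)^2 = 24649.
m = 16*24649 = 394384.

394384


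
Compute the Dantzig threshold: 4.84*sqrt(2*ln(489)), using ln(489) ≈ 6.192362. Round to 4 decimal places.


ln(489) ≈ 6.192362.
2*ln(n) ≈ 12.384724.
sqrt(2*ln(n)) ≈ sqrt(12.384724) ≈ 3.519194.
threshold ≈ 4.84*3.519194 = 17.03289896 ≈ 17.0329.

17.0329


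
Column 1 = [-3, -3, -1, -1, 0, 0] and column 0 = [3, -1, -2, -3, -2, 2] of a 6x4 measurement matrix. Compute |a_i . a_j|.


Inner product: -3*3 + -3*-1 + -1*-2 + -1*-3 + 0*-2 + 0*2
Products: [-9, 3, 2, 3, 0, 0]
Sum = -1.
|dot| = 1.

1


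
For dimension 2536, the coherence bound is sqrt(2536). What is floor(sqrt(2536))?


50^2 = 2500 <= 2536 < 2601 = 51^2, so 50 <= sqrt(2536) < 51.
floor(sqrt(2536)) = 50.

50


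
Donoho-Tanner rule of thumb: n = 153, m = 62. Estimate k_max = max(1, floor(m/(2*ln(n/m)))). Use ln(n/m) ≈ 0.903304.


n/m = 153/62.
ln(n/m) ≈ 0.903304.
2*ln(n/m) ≈ 1.806608.
m/(2*ln(n/m)) ≈ 62/1.806608 ≈ 34.3185.
floor = 34.
k_max = max(1, 34) = 34.

34


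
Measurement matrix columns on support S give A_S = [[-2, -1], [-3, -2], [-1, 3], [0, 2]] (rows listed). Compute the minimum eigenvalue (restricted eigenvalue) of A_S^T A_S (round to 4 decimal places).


A_S^T A_S = [[14, 5], [5, 18]].
trace = 32.
det = 227.
disc = trace^2 - 4*det = 1024 - 4*227 = 116.
sqrt(116) ≈ 10.770330.
lam_min = (32 - sqrt(116))/2 ≈ (32 - 10.770330)/2 = 10.614835 ≈ 10.6148.

10.6148


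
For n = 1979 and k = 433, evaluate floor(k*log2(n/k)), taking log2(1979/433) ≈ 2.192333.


log2(n/k) = log2(1979/433) ≈ 2.192333.
k*log2(n/k) ≈ 433*2.192333 = 949.280189.
floor(949.280189) = 949.

949


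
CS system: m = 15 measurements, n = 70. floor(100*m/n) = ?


100*m/n = 100*15/70 ≈ 21.4286.
floor = 21.

21


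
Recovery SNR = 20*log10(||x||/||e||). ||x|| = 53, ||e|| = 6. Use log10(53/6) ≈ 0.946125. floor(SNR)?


||x||/||e|| = 53/6.
log10(53/6) ≈ 0.946125.
20*log10(||x||/||e||) ≈ 20*0.946125 = 18.9225.
floor(18.9225) = 18.

18


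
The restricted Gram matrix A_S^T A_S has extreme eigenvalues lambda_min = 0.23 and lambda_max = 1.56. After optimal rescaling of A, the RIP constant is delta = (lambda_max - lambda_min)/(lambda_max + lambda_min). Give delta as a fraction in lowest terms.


lambda_max - lambda_min = 1.56 - 0.23 = 1.33.
lambda_max + lambda_min = 1.56 + 0.23 = 1.79.
delta = 1.33/1.79 = 133/179.

133/179


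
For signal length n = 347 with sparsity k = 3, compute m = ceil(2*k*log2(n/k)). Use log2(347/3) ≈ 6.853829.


log2(n/k) = log2(347/3) ≈ 6.853829.
2*k*log2(n/k) ≈ 2*3*6.853829 = 41.122974.
m = ceil(41.122974) = 42.

42


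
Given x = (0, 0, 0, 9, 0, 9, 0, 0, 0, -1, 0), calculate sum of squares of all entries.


Non-zero entries: [(3, 9), (5, 9), (9, -1)]
Squares: [81, 81, 1]
||x||_2^2 = sum = 163.

163


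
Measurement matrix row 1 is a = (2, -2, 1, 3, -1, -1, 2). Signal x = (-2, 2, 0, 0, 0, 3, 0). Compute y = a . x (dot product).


Non-zero terms: ['2*-2', '-2*2', '-1*3']
Products: [-4, -4, -3]
y = sum = -11.

-11


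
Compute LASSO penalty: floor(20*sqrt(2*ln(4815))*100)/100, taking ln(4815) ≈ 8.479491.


ln(4815) ≈ 8.479491.
2*ln(n) ≈ 16.958982.
sqrt(2*ln(n)) ≈ sqrt(16.958982) ≈ 4.118128.
lambda ≈ 20*4.118128 = 82.36256.
floor(lambda*100)/100 = 82.36.

82.36


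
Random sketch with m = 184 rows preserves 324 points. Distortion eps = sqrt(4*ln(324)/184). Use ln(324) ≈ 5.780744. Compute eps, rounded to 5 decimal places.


ln(324) ≈ 5.780744.
4*ln(N)/m ≈ 4*5.780744/184 ≈ 0.12566835.
eps = sqrt(0.12566835) ≈ 0.3544973 ≈ 0.35450.

0.35450


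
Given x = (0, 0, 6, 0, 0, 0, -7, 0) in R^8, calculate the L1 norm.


Non-zero entries: [(2, 6), (6, -7)]
Absolute values: [6, 7]
||x||_1 = sum = 13.

13


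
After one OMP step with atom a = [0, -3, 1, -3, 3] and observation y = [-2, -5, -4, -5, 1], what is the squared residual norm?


a^T a = 28.
a^T y = 29.
coeff = 29/28 = 29/28.
||r||^2 = 1147/28.

1147/28


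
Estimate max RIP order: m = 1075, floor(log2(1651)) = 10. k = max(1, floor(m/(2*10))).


floor(log2(1651)) = 10.
2*10 = 20.
m/(2*floor(log2(n))) = 1075/20 ≈ 53.75.
floor = 53.
k = max(1, 53) = 53.

53


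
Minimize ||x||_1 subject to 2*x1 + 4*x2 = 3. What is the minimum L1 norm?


Axis intercepts:
  x1 = 3/2, x2 = 0: L1 = 3/2
  x1 = 0, x2 = 3/4: L1 = 3/4
x* = (0, 3/4)
||x*||_1 = 3/4.

3/4


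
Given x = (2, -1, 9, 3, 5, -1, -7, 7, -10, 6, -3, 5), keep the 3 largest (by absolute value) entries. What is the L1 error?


Sorted |x_i| descending: [10, 9, 7, 7, 6, 5, 5, 3, 3, 2, 1, 1]
Keep top 3: [10, 9, 7]
Tail entries: [7, 6, 5, 5, 3, 3, 2, 1, 1]
L1 error = sum of tail = 33.

33


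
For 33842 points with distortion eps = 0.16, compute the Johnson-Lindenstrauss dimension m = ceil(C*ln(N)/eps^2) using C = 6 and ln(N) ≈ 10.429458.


ln(33842) ≈ 10.429458.
eps^2 = 0.16^2 = 0.0256.
C*ln(N)/eps^2 ≈ 6*10.429458/0.0256 ≈ 2444.4042.
m = ceil(2444.4042) = 2445.

2445


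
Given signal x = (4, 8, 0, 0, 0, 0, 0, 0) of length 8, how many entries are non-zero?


Non-zero positions: [0, 1].
Sparsity = 2.

2


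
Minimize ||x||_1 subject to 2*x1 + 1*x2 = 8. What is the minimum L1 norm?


Axis intercepts:
  x1 = 4, x2 = 0: L1 = 4
  x1 = 0, x2 = 8: L1 = 8
x* = (4, 0)
||x*||_1 = 4.

4


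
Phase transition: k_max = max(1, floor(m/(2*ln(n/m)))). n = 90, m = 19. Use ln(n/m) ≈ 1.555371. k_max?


n/m = 90/19.
ln(n/m) ≈ 1.555371.
2*ln(n/m) ≈ 3.110742.
m/(2*ln(n/m)) ≈ 19/3.110742 ≈ 6.1079.
floor = 6.
k_max = max(1, 6) = 6.

6


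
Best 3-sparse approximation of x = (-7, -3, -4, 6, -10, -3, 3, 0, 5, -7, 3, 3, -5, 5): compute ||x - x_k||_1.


Sorted |x_i| descending: [10, 7, 7, 6, 5, 5, 5, 4, 3, 3, 3, 3, 3, 0]
Keep top 3: [10, 7, 7]
Tail entries: [6, 5, 5, 5, 4, 3, 3, 3, 3, 3, 0]
L1 error = sum of tail = 40.

40


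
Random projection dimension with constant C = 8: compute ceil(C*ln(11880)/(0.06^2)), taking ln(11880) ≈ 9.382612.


ln(11880) ≈ 9.382612.
eps^2 = 0.06^2 = 0.0036.
C*ln(N)/eps^2 ≈ 8*9.382612/0.0036 ≈ 20850.2489.
m = ceil(20850.2489) = 20851.

20851


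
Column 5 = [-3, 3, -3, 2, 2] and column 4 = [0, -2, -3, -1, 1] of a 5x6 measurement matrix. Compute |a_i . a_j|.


Inner product: -3*0 + 3*-2 + -3*-3 + 2*-1 + 2*1
Products: [0, -6, 9, -2, 2]
Sum = 3.
|dot| = 3.

3


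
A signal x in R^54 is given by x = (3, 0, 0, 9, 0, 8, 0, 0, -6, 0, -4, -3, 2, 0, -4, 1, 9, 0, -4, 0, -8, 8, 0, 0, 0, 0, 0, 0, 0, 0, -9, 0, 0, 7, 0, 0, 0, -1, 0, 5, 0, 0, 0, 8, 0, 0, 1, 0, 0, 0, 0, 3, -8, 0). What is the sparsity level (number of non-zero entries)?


Non-zero positions: [0, 3, 5, 8, 10, 11, 12, 14, 15, 16, 18, 20, 21, 30, 33, 37, 39, 43, 46, 51, 52].
Sparsity = 21.

21


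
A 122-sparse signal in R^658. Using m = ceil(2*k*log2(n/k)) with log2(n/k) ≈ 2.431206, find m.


log2(n/k) = log2(658/122) ≈ 2.431206.
2*k*log2(n/k) ≈ 2*122*2.431206 = 593.214264.
m = ceil(593.214264) = 594.

594


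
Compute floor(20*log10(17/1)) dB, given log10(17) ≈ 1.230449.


||x||/||e|| = 17/1 = 17.
log10(17) ≈ 1.230449.
20*log10(||x||/||e||) ≈ 20*1.230449 = 24.60898.
floor(24.60898) = 24.

24


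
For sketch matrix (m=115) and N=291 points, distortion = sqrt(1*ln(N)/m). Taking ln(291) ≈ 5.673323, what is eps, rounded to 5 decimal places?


ln(291) ≈ 5.673323.
1*ln(N)/m ≈ 1*5.673323/115 ≈ 0.04933324.
eps = sqrt(0.04933324) ≈ 0.2221109 ≈ 0.22211.

0.22211


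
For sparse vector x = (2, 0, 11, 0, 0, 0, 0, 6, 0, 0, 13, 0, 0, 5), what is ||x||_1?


Non-zero entries: [(0, 2), (2, 11), (7, 6), (10, 13), (13, 5)]
Absolute values: [2, 11, 6, 13, 5]
||x||_1 = sum = 37.

37


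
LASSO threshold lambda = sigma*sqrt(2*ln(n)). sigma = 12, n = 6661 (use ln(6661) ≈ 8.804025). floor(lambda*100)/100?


ln(6661) ≈ 8.804025.
2*ln(n) ≈ 17.60805.
sqrt(2*ln(n)) ≈ sqrt(17.60805) ≈ 4.196195.
lambda ≈ 12*4.196195 = 50.35434.
floor(lambda*100)/100 = 50.35.

50.35


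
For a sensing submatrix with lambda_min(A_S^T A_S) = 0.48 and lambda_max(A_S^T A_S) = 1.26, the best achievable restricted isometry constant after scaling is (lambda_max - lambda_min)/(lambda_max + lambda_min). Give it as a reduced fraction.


lambda_max - lambda_min = 1.26 - 0.48 = 0.78.
lambda_max + lambda_min = 1.26 + 0.48 = 1.74.
delta = 0.78/1.74 = 78/174 = 13/29.

13/29


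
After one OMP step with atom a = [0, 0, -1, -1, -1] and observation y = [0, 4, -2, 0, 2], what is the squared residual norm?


a^T a = 3.
a^T y = 0.
coeff = 0/3 = 0.
||r||^2 = 24.

24
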